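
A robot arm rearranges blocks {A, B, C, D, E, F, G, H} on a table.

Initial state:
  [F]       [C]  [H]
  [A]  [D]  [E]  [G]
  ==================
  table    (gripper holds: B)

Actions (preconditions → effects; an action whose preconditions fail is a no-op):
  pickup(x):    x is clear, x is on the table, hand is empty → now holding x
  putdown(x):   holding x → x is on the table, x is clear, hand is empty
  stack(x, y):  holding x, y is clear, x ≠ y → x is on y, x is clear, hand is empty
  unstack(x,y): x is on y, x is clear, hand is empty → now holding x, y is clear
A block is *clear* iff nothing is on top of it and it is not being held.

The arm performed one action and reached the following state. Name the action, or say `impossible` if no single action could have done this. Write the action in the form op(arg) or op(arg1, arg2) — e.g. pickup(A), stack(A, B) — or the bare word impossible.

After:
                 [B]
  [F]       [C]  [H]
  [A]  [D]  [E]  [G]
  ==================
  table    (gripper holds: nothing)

target: towers=[A/F; D; E/C; G/H/B] holding=-
        putdown(B) → towers=[A/F; B; D; E/C; G/H] holding=-
       stack(B, H) → towers=[A/F; D; E/C; G/H/B] holding=-  ← match
       stack(B, F) → towers=[A/F/B; D; E/C; G/H] holding=-
       stack(B, D) → towers=[A/F; D/B; E/C; G/H] holding=-
       stack(B, C) → towers=[A/F; D; E/C/B; G/H] holding=-

stack(B, H)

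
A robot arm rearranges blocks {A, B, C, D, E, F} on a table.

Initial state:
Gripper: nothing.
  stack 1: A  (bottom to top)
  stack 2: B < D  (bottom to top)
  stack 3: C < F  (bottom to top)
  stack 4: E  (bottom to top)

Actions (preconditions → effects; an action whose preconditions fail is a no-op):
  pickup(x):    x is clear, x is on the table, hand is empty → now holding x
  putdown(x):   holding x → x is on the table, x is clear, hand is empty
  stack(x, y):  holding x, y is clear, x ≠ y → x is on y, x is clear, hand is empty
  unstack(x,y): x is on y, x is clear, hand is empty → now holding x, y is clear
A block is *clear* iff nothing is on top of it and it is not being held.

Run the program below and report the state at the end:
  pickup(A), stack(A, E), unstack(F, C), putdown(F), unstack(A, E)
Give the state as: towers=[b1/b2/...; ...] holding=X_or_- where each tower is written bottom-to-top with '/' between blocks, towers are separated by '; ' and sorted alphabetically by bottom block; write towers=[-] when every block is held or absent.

step 1 (pickup(A)): towers=[B/D; C/F; E] holding=A
step 2 (stack(A, E)): towers=[B/D; C/F; E/A] holding=-
step 3 (unstack(F, C)): towers=[B/D; C; E/A] holding=F
step 4 (putdown(F)): towers=[B/D; C; E/A; F] holding=-
step 5 (unstack(A, E)): towers=[B/D; C; E; F] holding=A

towers=[B/D; C; E; F] holding=A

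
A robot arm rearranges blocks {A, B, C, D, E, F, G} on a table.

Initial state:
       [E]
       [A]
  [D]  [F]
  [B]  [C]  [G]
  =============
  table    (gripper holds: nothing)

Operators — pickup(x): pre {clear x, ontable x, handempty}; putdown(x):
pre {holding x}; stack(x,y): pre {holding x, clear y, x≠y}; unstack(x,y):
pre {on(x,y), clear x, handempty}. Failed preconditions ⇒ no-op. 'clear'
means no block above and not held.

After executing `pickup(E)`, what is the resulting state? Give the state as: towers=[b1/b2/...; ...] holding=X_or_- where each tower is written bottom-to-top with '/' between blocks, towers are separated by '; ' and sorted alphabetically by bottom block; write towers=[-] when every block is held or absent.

towers=[B/D; C/F/A/E; G] holding=-

before: towers=[B/D; C/F/A/E; G] holding=-
pre[pickup(E)]: clear(E) ok, ontable(E) fail, handempty ok
ontable(E) unmet → pickup(E) is a no-op
after:  towers=[B/D; C/F/A/E; G] holding=-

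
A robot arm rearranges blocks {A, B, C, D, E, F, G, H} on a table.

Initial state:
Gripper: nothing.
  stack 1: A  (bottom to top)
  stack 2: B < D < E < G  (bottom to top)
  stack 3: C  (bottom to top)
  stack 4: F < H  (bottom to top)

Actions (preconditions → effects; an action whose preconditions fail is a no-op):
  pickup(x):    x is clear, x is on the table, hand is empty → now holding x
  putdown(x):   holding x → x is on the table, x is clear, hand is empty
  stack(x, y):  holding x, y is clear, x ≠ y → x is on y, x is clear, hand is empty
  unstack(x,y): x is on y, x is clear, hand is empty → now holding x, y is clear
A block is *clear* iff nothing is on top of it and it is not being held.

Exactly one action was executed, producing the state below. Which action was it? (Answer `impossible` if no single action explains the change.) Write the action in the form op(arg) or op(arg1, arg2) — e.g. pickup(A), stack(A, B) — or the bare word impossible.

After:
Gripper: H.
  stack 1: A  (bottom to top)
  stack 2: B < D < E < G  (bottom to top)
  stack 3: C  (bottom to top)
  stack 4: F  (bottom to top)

target: towers=[A; B/D/E/G; C; F] holding=H
     unstack(G, E) → towers=[A; B/D/E; C; F/H] holding=G
         pickup(A) → towers=[B/D/E/G; C; F/H] holding=A
     unstack(H, F) → towers=[A; B/D/E/G; C; F] holding=H  ← match
         pickup(C) → towers=[A; B/D/E/G; F/H] holding=C

unstack(H, F)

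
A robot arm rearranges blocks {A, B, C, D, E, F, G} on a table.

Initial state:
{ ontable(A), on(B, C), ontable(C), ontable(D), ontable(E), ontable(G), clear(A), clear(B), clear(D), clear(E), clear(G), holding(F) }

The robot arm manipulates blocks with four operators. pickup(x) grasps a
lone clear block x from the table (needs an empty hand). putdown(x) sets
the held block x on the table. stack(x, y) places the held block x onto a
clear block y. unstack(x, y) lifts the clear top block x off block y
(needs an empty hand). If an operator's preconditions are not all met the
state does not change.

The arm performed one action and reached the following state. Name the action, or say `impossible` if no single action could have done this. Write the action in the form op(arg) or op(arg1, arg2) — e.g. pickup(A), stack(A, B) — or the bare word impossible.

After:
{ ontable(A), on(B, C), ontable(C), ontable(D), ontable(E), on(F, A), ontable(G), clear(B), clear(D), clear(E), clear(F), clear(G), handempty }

stack(F, A)

target: towers=[A/F; C/B; D; E; G] holding=-
        putdown(F) → towers=[A; C/B; D; E; F; G] holding=-
       stack(F, B) → towers=[A; C/B/F; D; E; G] holding=-
       stack(F, G) → towers=[A; C/B; D; E; G/F] holding=-
       stack(F, D) → towers=[A; C/B; D/F; E; G] holding=-
       stack(F, A) → towers=[A/F; C/B; D; E; G] holding=-  ← match
       stack(F, E) → towers=[A; C/B; D; E/F; G] holding=-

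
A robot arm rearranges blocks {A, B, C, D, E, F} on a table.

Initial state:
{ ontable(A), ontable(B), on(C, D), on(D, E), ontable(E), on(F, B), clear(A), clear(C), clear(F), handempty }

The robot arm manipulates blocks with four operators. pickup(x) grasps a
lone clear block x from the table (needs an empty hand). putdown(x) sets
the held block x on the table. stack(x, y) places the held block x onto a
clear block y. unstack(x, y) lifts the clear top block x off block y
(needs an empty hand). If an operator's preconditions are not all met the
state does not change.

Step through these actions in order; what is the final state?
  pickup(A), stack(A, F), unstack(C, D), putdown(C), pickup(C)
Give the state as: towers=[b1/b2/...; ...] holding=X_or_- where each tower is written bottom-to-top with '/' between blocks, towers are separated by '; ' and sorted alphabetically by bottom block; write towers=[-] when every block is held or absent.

towers=[B/F/A; E/D] holding=C

step 1 (pickup(A)): towers=[B/F; E/D/C] holding=A
step 2 (stack(A, F)): towers=[B/F/A; E/D/C] holding=-
step 3 (unstack(C, D)): towers=[B/F/A; E/D] holding=C
step 4 (putdown(C)): towers=[B/F/A; C; E/D] holding=-
step 5 (pickup(C)): towers=[B/F/A; E/D] holding=C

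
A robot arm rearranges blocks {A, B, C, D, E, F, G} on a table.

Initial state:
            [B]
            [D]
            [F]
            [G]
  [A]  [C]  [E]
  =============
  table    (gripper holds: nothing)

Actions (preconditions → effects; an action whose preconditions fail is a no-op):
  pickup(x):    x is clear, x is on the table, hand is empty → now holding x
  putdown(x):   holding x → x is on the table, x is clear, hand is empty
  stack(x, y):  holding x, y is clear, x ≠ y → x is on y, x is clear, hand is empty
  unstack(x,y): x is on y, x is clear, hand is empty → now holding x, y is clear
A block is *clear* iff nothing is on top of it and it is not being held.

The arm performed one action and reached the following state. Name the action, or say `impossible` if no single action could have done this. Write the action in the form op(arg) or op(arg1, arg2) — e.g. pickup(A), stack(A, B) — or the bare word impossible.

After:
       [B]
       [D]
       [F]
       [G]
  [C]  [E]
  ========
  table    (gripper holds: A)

pickup(A)

target: towers=[C; E/G/F/D/B] holding=A
     unstack(B, D) → towers=[A; C; E/G/F/D] holding=B
         pickup(A) → towers=[C; E/G/F/D/B] holding=A  ← match
         pickup(C) → towers=[A; E/G/F/D/B] holding=C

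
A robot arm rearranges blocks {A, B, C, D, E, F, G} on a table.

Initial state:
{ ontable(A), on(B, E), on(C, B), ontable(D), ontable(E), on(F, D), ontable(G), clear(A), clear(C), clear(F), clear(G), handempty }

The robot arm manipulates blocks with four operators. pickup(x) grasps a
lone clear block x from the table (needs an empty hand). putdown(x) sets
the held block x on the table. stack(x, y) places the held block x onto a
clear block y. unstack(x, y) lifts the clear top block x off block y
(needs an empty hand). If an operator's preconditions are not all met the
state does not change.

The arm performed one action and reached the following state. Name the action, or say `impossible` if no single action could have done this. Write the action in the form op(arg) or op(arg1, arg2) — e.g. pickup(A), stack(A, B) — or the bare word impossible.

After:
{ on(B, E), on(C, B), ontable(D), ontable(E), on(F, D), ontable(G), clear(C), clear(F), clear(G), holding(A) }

target: towers=[D/F; E/B/C; G] holding=A
     unstack(F, D) → towers=[A; D; E/B/C; G] holding=F
         pickup(G) → towers=[A; D/F; E/B/C] holding=G
         pickup(A) → towers=[D/F; E/B/C; G] holding=A  ← match
     unstack(C, B) → towers=[A; D/F; E/B; G] holding=C

pickup(A)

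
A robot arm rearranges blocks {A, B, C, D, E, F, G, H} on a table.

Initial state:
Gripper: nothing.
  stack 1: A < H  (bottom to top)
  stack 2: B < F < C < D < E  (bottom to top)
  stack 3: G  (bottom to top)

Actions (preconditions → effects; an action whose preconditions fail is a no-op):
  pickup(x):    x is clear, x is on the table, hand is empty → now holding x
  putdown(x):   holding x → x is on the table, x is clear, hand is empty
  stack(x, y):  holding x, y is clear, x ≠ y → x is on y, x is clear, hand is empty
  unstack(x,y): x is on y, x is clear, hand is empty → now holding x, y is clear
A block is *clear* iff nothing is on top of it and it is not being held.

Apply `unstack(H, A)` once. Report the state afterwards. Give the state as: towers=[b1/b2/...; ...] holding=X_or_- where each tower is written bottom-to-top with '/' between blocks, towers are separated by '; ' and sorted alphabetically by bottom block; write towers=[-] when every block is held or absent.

towers=[A; B/F/C/D/E; G] holding=H

before: towers=[A/H; B/F/C/D/E; G] holding=-
pre[unstack(H, A)]: on(H,A) ✓, clear(H) ✓, handempty ✓
all met → apply unstack(H, A)
after:  towers=[A; B/F/C/D/E; G] holding=H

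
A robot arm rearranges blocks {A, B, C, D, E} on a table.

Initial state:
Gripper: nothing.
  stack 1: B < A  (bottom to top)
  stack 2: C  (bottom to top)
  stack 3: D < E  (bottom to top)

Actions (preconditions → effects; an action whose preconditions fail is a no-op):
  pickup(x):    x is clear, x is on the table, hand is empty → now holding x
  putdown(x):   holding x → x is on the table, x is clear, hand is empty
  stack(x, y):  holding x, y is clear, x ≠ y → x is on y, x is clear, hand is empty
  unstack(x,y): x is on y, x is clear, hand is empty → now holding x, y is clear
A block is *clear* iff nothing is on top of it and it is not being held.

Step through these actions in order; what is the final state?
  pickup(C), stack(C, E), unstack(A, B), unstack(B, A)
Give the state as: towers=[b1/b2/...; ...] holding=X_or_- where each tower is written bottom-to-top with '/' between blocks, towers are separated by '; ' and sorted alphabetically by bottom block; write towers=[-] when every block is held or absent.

step 1 (pickup(C)): towers=[B/A; D/E] holding=C
step 2 (stack(C, E)): towers=[B/A; D/E/C] holding=-
step 3 (unstack(A, B)): towers=[B; D/E/C] holding=A
step 4 (unstack(B, A)) [no-op]: towers=[B; D/E/C] holding=A

towers=[B; D/E/C] holding=A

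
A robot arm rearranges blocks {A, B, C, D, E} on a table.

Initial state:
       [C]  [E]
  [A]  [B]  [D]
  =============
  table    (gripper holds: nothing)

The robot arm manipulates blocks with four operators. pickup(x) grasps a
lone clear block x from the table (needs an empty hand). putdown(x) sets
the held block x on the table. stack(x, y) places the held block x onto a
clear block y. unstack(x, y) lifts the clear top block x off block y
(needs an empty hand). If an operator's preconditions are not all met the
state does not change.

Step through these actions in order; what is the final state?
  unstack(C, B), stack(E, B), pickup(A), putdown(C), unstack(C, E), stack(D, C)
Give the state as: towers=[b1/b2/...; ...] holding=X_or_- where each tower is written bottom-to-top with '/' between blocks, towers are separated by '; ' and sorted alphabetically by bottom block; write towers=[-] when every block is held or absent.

step 1 (unstack(C, B)): towers=[A; B; D/E] holding=C
step 2 (stack(E, B)) [no-op]: towers=[A; B; D/E] holding=C
step 3 (pickup(A)) [no-op]: towers=[A; B; D/E] holding=C
step 4 (putdown(C)): towers=[A; B; C; D/E] holding=-
step 5 (unstack(C, E)) [no-op]: towers=[A; B; C; D/E] holding=-
step 6 (stack(D, C)) [no-op]: towers=[A; B; C; D/E] holding=-

towers=[A; B; C; D/E] holding=-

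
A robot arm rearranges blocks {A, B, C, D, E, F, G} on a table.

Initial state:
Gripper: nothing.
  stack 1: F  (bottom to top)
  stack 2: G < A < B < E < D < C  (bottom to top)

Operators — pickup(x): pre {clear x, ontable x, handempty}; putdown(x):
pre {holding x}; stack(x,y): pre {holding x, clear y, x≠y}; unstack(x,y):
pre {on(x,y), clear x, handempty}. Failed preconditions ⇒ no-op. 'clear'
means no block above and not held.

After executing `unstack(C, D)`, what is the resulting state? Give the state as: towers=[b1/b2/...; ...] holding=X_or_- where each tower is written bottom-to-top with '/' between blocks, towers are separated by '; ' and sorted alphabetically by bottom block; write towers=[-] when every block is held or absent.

towers=[F; G/A/B/E/D] holding=C

before: towers=[F; G/A/B/E/D/C] holding=-
pre[unstack(C, D)]: on(C,D) yes, clear(C) yes, handempty yes
all met → apply unstack(C, D)
after:  towers=[F; G/A/B/E/D] holding=C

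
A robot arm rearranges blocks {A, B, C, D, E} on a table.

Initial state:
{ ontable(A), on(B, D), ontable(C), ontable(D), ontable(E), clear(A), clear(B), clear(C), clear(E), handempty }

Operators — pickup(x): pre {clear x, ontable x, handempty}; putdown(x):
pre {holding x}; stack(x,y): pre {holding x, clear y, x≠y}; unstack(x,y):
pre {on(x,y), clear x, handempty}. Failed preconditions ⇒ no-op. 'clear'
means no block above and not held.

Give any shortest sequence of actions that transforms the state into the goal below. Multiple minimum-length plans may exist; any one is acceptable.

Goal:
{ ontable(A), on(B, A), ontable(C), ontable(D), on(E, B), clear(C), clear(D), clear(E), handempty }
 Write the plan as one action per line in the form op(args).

step 1 (unstack(B, D)): towers=[A; C; D; E] holding=B
step 2 (stack(B, A)): towers=[A/B; C; D; E] holding=-
step 3 (pickup(E)): towers=[A/B; C; D] holding=E
step 4 (stack(E, B)): towers=[A/B/E; C; D] holding=-
goal check: towers=[A/B/E; C; D] holding=- — reached (length 4, optimal by BFS)

unstack(B, D)
stack(B, A)
pickup(E)
stack(E, B)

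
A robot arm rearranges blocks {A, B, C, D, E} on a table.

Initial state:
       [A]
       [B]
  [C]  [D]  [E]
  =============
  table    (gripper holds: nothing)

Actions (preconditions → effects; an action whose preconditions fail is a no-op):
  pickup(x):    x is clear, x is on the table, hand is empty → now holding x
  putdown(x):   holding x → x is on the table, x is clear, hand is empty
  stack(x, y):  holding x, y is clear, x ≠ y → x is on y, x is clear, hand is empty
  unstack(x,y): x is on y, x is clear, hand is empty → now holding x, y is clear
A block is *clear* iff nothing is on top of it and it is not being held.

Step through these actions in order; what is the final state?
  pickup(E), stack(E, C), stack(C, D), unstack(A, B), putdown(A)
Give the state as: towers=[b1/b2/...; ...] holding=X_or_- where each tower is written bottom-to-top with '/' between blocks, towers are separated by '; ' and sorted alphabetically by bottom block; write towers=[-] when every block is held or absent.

towers=[A; C/E; D/B] holding=-

step 1 (pickup(E)): towers=[C; D/B/A] holding=E
step 2 (stack(E, C)): towers=[C/E; D/B/A] holding=-
step 3 (stack(C, D)) [no-op]: towers=[C/E; D/B/A] holding=-
step 4 (unstack(A, B)): towers=[C/E; D/B] holding=A
step 5 (putdown(A)): towers=[A; C/E; D/B] holding=-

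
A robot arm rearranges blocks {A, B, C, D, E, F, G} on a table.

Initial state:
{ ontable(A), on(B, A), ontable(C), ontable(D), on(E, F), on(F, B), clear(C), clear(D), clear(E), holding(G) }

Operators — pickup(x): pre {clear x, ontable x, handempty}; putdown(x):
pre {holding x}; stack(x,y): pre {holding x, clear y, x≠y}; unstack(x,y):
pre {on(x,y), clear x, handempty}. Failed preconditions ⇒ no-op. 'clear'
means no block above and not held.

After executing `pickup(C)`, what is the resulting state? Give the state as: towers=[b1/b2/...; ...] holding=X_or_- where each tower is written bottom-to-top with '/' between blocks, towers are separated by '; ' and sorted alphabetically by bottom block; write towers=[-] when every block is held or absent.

towers=[A/B/F/E; C; D] holding=G

before: towers=[A/B/F/E; C; D] holding=G
pre[pickup(C)]: clear(C) yes, ontable(C) yes, handempty no
handempty unmet → pickup(C) is a no-op
after:  towers=[A/B/F/E; C; D] holding=G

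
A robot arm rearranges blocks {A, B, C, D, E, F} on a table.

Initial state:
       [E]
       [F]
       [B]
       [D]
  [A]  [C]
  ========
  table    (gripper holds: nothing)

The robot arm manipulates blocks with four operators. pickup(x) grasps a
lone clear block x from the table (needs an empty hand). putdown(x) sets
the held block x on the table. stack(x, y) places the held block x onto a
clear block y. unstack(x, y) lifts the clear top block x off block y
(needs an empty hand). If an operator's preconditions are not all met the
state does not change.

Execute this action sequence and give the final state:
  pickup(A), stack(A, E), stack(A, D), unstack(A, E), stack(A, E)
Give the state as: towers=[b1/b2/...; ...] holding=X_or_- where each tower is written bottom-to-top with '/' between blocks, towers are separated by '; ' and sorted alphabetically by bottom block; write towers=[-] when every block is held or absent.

step 1 (pickup(A)): towers=[C/D/B/F/E] holding=A
step 2 (stack(A, E)): towers=[C/D/B/F/E/A] holding=-
step 3 (stack(A, D)) [no-op]: towers=[C/D/B/F/E/A] holding=-
step 4 (unstack(A, E)): towers=[C/D/B/F/E] holding=A
step 5 (stack(A, E)): towers=[C/D/B/F/E/A] holding=-

towers=[C/D/B/F/E/A] holding=-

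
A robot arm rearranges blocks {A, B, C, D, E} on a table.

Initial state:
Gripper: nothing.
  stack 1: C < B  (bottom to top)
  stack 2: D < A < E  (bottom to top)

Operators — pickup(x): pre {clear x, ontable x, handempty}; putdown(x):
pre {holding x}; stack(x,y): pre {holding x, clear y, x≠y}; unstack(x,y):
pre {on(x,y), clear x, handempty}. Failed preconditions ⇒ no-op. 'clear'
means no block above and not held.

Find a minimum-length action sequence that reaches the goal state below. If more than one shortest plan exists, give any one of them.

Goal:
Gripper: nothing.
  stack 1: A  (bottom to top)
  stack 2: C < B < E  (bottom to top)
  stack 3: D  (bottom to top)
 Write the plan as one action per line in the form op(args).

unstack(E, A)
stack(E, B)
unstack(A, D)
putdown(A)

step 1 (unstack(E, A)): towers=[C/B; D/A] holding=E
step 2 (stack(E, B)): towers=[C/B/E; D/A] holding=-
step 3 (unstack(A, D)): towers=[C/B/E; D] holding=A
step 4 (putdown(A)): towers=[A; C/B/E; D] holding=-
goal check: towers=[A; C/B/E; D] holding=- — reached (length 4, optimal by BFS)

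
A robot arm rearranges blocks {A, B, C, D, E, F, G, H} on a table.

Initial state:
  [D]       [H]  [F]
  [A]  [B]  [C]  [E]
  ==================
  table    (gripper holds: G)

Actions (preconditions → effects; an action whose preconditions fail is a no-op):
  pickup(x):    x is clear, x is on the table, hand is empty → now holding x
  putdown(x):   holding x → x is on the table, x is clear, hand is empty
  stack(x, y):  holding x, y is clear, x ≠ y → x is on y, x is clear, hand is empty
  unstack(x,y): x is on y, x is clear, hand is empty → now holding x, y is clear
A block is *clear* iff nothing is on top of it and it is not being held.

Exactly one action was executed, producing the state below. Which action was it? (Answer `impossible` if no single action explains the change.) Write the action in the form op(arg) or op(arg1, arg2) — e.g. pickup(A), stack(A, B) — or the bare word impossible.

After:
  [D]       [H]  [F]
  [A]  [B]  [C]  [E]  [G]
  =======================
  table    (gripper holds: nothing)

putdown(G)

target: towers=[A/D; B; C/H; E/F; G] holding=-
        putdown(G) → towers=[A/D; B; C/H; E/F; G] holding=-  ← match
       stack(G, H) → towers=[A/D; B; C/H/G; E/F] holding=-
       stack(G, B) → towers=[A/D; B/G; C/H; E/F] holding=-
       stack(G, F) → towers=[A/D; B; C/H; E/F/G] holding=-
       stack(G, D) → towers=[A/D/G; B; C/H; E/F] holding=-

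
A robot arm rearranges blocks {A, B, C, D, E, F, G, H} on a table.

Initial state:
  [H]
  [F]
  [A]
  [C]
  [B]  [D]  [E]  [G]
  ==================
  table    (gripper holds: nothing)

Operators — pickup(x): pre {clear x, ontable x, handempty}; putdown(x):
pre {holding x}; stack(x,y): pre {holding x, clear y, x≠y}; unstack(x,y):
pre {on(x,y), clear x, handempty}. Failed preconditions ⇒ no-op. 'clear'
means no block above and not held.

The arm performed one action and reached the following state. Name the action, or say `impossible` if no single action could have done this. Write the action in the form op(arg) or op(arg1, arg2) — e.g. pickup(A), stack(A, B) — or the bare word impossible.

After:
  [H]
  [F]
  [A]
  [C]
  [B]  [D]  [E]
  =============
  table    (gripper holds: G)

pickup(G)

target: towers=[B/C/A/F/H; D; E] holding=G
         pickup(G) → towers=[B/C/A/F/H; D; E] holding=G  ← match
         pickup(E) → towers=[B/C/A/F/H; D; G] holding=E
     unstack(H, F) → towers=[B/C/A/F; D; E; G] holding=H
         pickup(D) → towers=[B/C/A/F/H; E; G] holding=D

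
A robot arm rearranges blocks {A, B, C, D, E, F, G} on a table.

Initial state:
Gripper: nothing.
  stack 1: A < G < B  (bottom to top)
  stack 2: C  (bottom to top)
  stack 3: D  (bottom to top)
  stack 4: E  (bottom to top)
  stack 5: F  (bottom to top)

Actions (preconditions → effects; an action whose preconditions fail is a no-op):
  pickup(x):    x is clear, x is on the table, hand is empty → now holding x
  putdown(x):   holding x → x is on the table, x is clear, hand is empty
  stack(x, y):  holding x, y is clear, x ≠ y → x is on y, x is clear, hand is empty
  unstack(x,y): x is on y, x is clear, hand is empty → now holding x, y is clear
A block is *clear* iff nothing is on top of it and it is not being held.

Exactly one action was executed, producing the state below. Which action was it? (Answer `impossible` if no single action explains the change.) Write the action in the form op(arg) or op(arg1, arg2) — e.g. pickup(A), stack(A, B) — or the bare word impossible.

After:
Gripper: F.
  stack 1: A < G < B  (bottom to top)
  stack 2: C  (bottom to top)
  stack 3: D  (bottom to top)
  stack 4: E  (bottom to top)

pickup(F)

target: towers=[A/G/B; C; D; E] holding=F
     unstack(B, G) → towers=[A/G; C; D; E; F] holding=B
         pickup(F) → towers=[A/G/B; C; D; E] holding=F  ← match
         pickup(D) → towers=[A/G/B; C; E; F] holding=D
         pickup(E) → towers=[A/G/B; C; D; F] holding=E
         pickup(C) → towers=[A/G/B; D; E; F] holding=C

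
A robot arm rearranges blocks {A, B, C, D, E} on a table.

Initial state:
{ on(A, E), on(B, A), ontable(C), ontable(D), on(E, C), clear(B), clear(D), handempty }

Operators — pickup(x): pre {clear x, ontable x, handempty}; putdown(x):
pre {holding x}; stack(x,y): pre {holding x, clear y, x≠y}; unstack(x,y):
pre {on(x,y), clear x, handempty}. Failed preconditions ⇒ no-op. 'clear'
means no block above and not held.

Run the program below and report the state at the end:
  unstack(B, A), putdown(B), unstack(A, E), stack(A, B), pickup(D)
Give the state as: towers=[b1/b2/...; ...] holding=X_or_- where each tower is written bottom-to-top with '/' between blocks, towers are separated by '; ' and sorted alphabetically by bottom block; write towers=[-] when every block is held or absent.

step 1 (unstack(B, A)): towers=[C/E/A; D] holding=B
step 2 (putdown(B)): towers=[B; C/E/A; D] holding=-
step 3 (unstack(A, E)): towers=[B; C/E; D] holding=A
step 4 (stack(A, B)): towers=[B/A; C/E; D] holding=-
step 5 (pickup(D)): towers=[B/A; C/E] holding=D

towers=[B/A; C/E] holding=D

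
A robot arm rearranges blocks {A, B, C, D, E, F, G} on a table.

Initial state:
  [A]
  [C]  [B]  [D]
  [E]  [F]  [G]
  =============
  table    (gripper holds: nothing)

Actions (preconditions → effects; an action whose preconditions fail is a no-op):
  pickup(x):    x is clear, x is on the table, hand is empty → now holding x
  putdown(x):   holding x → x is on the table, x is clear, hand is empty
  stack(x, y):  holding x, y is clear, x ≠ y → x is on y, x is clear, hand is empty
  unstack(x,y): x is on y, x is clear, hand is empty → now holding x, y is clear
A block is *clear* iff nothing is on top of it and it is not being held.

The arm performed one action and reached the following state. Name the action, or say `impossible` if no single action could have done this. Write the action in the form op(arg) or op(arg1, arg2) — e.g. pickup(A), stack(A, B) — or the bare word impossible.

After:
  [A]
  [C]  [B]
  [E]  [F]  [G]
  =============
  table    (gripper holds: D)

target: towers=[E/C/A; F/B; G] holding=D
     unstack(B, F) → towers=[E/C/A; F; G/D] holding=B
     unstack(D, G) → towers=[E/C/A; F/B; G] holding=D  ← match
     unstack(A, C) → towers=[E/C; F/B; G/D] holding=A

unstack(D, G)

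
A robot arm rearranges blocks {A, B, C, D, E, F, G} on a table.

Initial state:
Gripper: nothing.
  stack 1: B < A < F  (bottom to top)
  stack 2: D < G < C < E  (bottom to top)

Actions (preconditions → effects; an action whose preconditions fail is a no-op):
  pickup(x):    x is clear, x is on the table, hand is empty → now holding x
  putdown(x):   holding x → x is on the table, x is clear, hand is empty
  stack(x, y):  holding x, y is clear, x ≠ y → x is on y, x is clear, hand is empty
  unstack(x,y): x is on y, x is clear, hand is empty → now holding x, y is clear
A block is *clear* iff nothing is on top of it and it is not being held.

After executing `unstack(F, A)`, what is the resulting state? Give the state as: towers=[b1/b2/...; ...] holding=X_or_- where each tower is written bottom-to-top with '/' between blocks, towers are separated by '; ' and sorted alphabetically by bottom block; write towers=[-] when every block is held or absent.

before: towers=[B/A/F; D/G/C/E] holding=-
pre[unstack(F, A)]: on(F,A) ok, clear(F) ok, handempty ok
all met → apply unstack(F, A)
after:  towers=[B/A; D/G/C/E] holding=F

towers=[B/A; D/G/C/E] holding=F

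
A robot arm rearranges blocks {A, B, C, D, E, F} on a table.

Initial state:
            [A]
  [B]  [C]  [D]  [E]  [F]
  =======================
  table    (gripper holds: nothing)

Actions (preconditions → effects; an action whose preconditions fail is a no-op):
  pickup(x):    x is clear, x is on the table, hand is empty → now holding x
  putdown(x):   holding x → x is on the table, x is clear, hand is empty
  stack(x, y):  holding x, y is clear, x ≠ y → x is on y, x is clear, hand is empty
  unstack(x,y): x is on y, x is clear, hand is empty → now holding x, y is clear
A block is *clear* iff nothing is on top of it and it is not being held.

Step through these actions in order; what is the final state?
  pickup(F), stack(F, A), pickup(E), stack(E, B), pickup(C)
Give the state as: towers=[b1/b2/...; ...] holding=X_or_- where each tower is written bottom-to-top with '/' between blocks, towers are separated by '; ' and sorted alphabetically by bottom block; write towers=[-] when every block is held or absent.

towers=[B/E; D/A/F] holding=C

step 1 (pickup(F)): towers=[B; C; D/A; E] holding=F
step 2 (stack(F, A)): towers=[B; C; D/A/F; E] holding=-
step 3 (pickup(E)): towers=[B; C; D/A/F] holding=E
step 4 (stack(E, B)): towers=[B/E; C; D/A/F] holding=-
step 5 (pickup(C)): towers=[B/E; D/A/F] holding=C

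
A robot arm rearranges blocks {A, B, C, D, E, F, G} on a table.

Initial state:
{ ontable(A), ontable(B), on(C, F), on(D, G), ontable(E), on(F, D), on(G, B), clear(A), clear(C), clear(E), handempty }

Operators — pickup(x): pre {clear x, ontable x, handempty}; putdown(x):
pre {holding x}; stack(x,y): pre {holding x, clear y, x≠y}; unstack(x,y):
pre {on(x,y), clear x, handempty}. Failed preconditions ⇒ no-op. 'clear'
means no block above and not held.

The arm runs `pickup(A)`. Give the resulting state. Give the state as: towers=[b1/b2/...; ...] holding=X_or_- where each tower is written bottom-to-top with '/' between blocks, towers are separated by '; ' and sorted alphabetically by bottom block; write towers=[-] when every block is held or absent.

before: towers=[A; B/G/D/F/C; E] holding=-
pre[pickup(A)]: clear(A) ok, ontable(A) ok, handempty ok
all met → apply pickup(A)
after:  towers=[B/G/D/F/C; E] holding=A

towers=[B/G/D/F/C; E] holding=A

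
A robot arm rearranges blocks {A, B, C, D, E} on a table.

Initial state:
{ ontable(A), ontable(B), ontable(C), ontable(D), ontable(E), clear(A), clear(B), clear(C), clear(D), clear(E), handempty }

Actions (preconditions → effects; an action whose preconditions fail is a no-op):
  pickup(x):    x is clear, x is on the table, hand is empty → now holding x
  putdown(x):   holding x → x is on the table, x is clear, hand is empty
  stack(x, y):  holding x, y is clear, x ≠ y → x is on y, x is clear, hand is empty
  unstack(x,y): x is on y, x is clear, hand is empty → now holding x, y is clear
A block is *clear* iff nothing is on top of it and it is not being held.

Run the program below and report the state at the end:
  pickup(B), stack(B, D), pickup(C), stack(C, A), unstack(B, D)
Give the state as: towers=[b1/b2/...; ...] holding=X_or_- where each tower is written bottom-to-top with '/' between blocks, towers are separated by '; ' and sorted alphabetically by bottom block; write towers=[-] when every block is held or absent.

towers=[A/C; D; E] holding=B

step 1 (pickup(B)): towers=[A; C; D; E] holding=B
step 2 (stack(B, D)): towers=[A; C; D/B; E] holding=-
step 3 (pickup(C)): towers=[A; D/B; E] holding=C
step 4 (stack(C, A)): towers=[A/C; D/B; E] holding=-
step 5 (unstack(B, D)): towers=[A/C; D; E] holding=B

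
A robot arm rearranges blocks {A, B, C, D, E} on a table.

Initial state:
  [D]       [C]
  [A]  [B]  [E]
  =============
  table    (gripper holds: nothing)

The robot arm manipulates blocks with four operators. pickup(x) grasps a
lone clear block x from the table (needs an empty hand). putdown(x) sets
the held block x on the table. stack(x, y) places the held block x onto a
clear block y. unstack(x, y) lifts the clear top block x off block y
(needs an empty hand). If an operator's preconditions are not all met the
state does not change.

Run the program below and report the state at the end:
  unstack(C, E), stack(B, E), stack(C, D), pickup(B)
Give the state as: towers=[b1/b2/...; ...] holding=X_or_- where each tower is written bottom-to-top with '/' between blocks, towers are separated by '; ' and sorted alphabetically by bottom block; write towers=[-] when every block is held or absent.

step 1 (unstack(C, E)): towers=[A/D; B; E] holding=C
step 2 (stack(B, E)) [no-op]: towers=[A/D; B; E] holding=C
step 3 (stack(C, D)): towers=[A/D/C; B; E] holding=-
step 4 (pickup(B)): towers=[A/D/C; E] holding=B

towers=[A/D/C; E] holding=B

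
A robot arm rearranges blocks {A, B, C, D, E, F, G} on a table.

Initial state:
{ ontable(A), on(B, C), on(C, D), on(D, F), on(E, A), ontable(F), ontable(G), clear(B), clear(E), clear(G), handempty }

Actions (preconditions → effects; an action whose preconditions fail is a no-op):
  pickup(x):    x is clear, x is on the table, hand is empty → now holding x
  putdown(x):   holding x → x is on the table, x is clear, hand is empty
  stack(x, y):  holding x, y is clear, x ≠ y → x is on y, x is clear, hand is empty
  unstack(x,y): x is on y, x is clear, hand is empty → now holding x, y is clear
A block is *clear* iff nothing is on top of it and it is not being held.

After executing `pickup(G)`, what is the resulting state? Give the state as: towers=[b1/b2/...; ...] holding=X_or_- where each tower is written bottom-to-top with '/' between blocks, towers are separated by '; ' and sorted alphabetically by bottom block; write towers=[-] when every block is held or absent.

before: towers=[A/E; F/D/C/B; G] holding=-
pre[pickup(G)]: clear(G) ✓, ontable(G) ✓, handempty ✓
all met → apply pickup(G)
after:  towers=[A/E; F/D/C/B] holding=G

towers=[A/E; F/D/C/B] holding=G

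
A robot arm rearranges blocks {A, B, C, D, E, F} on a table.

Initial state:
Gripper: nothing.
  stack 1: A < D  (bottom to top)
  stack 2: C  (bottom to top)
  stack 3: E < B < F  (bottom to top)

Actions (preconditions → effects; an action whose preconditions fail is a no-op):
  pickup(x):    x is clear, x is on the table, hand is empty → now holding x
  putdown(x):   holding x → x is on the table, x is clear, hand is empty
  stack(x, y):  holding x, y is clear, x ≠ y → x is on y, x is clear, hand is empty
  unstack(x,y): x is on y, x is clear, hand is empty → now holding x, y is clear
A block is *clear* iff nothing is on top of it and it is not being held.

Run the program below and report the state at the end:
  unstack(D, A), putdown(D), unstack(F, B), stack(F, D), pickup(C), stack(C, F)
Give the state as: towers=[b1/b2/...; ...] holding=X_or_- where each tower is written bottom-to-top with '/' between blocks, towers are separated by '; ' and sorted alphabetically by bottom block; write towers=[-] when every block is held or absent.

step 1 (unstack(D, A)): towers=[A; C; E/B/F] holding=D
step 2 (putdown(D)): towers=[A; C; D; E/B/F] holding=-
step 3 (unstack(F, B)): towers=[A; C; D; E/B] holding=F
step 4 (stack(F, D)): towers=[A; C; D/F; E/B] holding=-
step 5 (pickup(C)): towers=[A; D/F; E/B] holding=C
step 6 (stack(C, F)): towers=[A; D/F/C; E/B] holding=-

towers=[A; D/F/C; E/B] holding=-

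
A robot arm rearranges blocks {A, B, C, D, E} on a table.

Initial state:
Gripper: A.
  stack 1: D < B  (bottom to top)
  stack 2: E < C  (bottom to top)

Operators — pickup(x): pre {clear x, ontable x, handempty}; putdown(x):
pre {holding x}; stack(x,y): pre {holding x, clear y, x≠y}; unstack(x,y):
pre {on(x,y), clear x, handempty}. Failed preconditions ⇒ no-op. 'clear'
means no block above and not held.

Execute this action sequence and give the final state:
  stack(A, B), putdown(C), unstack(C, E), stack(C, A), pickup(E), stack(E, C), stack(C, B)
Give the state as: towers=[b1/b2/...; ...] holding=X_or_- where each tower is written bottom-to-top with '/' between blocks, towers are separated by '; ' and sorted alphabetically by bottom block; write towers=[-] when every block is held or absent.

step 1 (stack(A, B)): towers=[D/B/A; E/C] holding=-
step 2 (putdown(C)) [no-op]: towers=[D/B/A; E/C] holding=-
step 3 (unstack(C, E)): towers=[D/B/A; E] holding=C
step 4 (stack(C, A)): towers=[D/B/A/C; E] holding=-
step 5 (pickup(E)): towers=[D/B/A/C] holding=E
step 6 (stack(E, C)): towers=[D/B/A/C/E] holding=-
step 7 (stack(C, B)) [no-op]: towers=[D/B/A/C/E] holding=-

towers=[D/B/A/C/E] holding=-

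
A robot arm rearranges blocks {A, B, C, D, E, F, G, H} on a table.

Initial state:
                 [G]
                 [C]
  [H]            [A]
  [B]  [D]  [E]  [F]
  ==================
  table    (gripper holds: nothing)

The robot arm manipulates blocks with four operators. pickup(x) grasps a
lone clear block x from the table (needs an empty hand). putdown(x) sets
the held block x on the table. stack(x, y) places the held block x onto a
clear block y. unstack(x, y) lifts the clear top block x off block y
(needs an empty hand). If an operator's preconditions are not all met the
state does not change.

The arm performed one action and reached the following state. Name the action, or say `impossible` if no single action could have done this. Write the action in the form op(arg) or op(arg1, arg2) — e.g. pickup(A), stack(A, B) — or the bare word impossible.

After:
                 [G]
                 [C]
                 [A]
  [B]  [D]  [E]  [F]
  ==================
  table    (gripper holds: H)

target: towers=[B; D; E; F/A/C/G] holding=H
     unstack(G, C) → towers=[B/H; D; E; F/A/C] holding=G
         pickup(E) → towers=[B/H; D; F/A/C/G] holding=E
     unstack(H, B) → towers=[B; D; E; F/A/C/G] holding=H  ← match
         pickup(D) → towers=[B/H; E; F/A/C/G] holding=D

unstack(H, B)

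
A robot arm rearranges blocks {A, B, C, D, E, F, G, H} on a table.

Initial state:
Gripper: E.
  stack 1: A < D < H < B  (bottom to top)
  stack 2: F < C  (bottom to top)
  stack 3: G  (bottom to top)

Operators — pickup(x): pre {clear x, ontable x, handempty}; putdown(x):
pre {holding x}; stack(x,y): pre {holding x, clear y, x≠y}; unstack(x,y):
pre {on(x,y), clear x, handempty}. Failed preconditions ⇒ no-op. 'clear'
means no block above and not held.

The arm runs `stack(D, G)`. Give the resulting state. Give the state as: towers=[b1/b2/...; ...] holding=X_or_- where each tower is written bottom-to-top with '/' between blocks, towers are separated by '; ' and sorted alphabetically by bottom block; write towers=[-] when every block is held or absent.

before: towers=[A/D/H/B; F/C; G] holding=E
pre[stack(D, G)]: holding(D) no, clear(G) yes, D≠G yes
holding(D) unmet → stack(D, G) is a no-op
after:  towers=[A/D/H/B; F/C; G] holding=E

towers=[A/D/H/B; F/C; G] holding=E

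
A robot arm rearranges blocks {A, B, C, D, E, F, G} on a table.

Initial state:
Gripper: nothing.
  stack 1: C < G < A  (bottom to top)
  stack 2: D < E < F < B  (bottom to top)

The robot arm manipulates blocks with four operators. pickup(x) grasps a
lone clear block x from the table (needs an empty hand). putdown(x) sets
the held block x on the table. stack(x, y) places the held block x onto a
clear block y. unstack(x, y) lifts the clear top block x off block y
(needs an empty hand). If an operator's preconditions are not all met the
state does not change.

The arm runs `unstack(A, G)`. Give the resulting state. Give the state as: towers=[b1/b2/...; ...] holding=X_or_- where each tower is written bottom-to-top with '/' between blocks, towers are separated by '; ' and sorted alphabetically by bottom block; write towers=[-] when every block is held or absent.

before: towers=[C/G/A; D/E/F/B] holding=-
pre[unstack(A, G)]: on(A,G) ✓, clear(A) ✓, handempty ✓
all met → apply unstack(A, G)
after:  towers=[C/G; D/E/F/B] holding=A

towers=[C/G; D/E/F/B] holding=A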